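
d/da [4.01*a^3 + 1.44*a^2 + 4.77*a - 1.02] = 12.03*a^2 + 2.88*a + 4.77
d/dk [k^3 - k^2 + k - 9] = 3*k^2 - 2*k + 1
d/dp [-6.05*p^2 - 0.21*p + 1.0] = -12.1*p - 0.21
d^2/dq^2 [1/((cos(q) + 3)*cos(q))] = (-(1 - cos(2*q))^2 + 45*cos(q)/4 - 11*cos(2*q)/2 - 9*cos(3*q)/4 + 33/2)/((cos(q) + 3)^3*cos(q)^3)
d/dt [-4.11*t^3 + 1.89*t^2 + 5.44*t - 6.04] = -12.33*t^2 + 3.78*t + 5.44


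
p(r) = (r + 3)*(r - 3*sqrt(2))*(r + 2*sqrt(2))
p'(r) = (r + 3)*(r - 3*sqrt(2)) + (r + 3)*(r + 2*sqrt(2)) + (r - 3*sqrt(2))*(r + 2*sqrt(2)) = 3*r^2 - 2*sqrt(2)*r + 6*r - 12 - 3*sqrt(2)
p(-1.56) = -10.60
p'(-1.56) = -13.89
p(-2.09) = -4.26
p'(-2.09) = -9.77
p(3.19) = -39.22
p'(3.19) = 24.40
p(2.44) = -51.66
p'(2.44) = 9.36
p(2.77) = -47.57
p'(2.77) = 15.56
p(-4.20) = -13.90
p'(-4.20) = 23.36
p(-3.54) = -2.99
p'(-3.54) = 10.12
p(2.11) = -53.82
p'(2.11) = 3.81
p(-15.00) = -2810.56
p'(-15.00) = 611.18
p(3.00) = -43.46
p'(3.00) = 20.27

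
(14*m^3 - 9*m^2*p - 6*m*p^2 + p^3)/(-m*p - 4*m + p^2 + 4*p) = (-14*m^2 - 5*m*p + p^2)/(p + 4)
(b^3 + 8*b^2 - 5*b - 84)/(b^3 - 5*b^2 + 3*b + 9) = (b^2 + 11*b + 28)/(b^2 - 2*b - 3)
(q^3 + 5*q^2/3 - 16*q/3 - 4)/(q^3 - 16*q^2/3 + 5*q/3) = (3*q^3 + 5*q^2 - 16*q - 12)/(q*(3*q^2 - 16*q + 5))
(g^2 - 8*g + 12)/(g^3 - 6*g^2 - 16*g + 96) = (g - 2)/(g^2 - 16)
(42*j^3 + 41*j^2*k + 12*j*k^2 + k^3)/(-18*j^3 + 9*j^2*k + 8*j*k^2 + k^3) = (-14*j^2 - 9*j*k - k^2)/(6*j^2 - 5*j*k - k^2)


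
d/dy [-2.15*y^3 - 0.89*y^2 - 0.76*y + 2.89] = -6.45*y^2 - 1.78*y - 0.76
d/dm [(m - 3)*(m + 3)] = 2*m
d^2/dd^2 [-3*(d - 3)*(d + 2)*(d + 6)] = -18*d - 30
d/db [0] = 0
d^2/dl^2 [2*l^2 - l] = 4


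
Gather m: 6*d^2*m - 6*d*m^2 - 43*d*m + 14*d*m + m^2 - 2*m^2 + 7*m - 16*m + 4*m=m^2*(-6*d - 1) + m*(6*d^2 - 29*d - 5)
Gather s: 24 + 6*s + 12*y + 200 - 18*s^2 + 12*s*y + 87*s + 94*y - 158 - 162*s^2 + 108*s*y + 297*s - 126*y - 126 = -180*s^2 + s*(120*y + 390) - 20*y - 60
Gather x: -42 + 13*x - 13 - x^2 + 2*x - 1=-x^2 + 15*x - 56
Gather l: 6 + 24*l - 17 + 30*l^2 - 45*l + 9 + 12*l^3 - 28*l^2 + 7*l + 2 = 12*l^3 + 2*l^2 - 14*l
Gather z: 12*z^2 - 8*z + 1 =12*z^2 - 8*z + 1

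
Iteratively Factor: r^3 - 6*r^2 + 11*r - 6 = (r - 2)*(r^2 - 4*r + 3) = (r - 2)*(r - 1)*(r - 3)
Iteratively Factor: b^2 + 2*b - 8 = (b + 4)*(b - 2)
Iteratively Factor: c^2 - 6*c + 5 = (c - 1)*(c - 5)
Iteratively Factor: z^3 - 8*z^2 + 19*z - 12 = (z - 4)*(z^2 - 4*z + 3) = (z - 4)*(z - 1)*(z - 3)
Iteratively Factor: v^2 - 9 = (v + 3)*(v - 3)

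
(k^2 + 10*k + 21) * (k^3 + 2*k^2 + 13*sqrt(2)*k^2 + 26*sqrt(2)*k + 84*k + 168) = k^5 + 12*k^4 + 13*sqrt(2)*k^4 + 125*k^3 + 156*sqrt(2)*k^3 + 533*sqrt(2)*k^2 + 1050*k^2 + 546*sqrt(2)*k + 3444*k + 3528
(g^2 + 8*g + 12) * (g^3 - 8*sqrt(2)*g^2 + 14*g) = g^5 - 8*sqrt(2)*g^4 + 8*g^4 - 64*sqrt(2)*g^3 + 26*g^3 - 96*sqrt(2)*g^2 + 112*g^2 + 168*g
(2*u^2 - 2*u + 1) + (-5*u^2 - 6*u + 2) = -3*u^2 - 8*u + 3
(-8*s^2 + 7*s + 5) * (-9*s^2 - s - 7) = 72*s^4 - 55*s^3 + 4*s^2 - 54*s - 35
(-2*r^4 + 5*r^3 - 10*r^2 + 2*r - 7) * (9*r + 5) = -18*r^5 + 35*r^4 - 65*r^3 - 32*r^2 - 53*r - 35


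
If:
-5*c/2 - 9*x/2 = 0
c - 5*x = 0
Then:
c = 0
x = 0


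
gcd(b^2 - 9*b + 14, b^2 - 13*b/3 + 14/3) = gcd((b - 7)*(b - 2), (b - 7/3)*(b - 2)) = b - 2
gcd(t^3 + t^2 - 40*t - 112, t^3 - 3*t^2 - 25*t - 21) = t - 7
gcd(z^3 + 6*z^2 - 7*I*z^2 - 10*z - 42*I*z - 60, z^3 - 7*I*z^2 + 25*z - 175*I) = z - 5*I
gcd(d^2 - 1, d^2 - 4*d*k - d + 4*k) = d - 1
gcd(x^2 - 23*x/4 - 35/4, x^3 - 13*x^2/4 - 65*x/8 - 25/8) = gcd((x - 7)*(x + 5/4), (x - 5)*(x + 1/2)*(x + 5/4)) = x + 5/4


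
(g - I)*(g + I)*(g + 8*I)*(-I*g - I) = -I*g^4 + 8*g^3 - I*g^3 + 8*g^2 - I*g^2 + 8*g - I*g + 8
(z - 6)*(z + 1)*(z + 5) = z^3 - 31*z - 30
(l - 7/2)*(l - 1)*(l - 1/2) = l^3 - 5*l^2 + 23*l/4 - 7/4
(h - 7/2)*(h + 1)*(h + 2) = h^3 - h^2/2 - 17*h/2 - 7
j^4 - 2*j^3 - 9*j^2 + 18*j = j*(j - 3)*(j - 2)*(j + 3)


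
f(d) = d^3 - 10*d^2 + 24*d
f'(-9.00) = 447.00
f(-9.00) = -1755.00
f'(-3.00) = 111.00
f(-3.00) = -189.00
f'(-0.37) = 31.81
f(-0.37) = -10.30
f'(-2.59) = 95.92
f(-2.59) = -146.61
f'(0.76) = 10.53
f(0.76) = 12.90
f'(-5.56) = 227.94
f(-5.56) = -614.46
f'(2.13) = -4.99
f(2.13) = 15.41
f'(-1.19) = 52.05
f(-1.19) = -44.41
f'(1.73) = -1.62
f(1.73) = 16.77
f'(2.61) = -7.76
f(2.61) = 12.30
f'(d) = 3*d^2 - 20*d + 24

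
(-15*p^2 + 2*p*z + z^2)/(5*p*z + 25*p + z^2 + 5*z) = (-3*p + z)/(z + 5)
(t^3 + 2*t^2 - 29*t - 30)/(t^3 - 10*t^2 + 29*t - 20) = (t^2 + 7*t + 6)/(t^2 - 5*t + 4)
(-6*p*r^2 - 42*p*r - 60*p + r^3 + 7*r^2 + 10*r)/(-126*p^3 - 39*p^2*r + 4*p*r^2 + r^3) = (r^2 + 7*r + 10)/(21*p^2 + 10*p*r + r^2)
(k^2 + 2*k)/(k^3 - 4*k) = 1/(k - 2)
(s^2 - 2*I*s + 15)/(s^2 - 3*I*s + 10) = (s + 3*I)/(s + 2*I)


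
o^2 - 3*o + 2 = (o - 2)*(o - 1)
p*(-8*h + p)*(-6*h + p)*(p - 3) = 48*h^2*p^2 - 144*h^2*p - 14*h*p^3 + 42*h*p^2 + p^4 - 3*p^3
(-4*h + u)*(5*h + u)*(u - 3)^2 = -20*h^2*u^2 + 120*h^2*u - 180*h^2 + h*u^3 - 6*h*u^2 + 9*h*u + u^4 - 6*u^3 + 9*u^2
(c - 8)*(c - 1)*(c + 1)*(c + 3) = c^4 - 5*c^3 - 25*c^2 + 5*c + 24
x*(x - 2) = x^2 - 2*x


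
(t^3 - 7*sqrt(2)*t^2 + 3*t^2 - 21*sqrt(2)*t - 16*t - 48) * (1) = t^3 - 7*sqrt(2)*t^2 + 3*t^2 - 21*sqrt(2)*t - 16*t - 48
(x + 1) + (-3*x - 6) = -2*x - 5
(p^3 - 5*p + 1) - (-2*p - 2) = p^3 - 3*p + 3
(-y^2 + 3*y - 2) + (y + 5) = -y^2 + 4*y + 3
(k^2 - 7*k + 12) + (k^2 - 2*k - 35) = 2*k^2 - 9*k - 23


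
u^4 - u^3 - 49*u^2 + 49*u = u*(u - 7)*(u - 1)*(u + 7)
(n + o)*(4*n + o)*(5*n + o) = 20*n^3 + 29*n^2*o + 10*n*o^2 + o^3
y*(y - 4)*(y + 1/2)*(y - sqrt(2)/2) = y^4 - 7*y^3/2 - sqrt(2)*y^3/2 - 2*y^2 + 7*sqrt(2)*y^2/4 + sqrt(2)*y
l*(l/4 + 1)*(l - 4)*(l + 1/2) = l^4/4 + l^3/8 - 4*l^2 - 2*l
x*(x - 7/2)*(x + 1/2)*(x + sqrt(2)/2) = x^4 - 3*x^3 + sqrt(2)*x^3/2 - 3*sqrt(2)*x^2/2 - 7*x^2/4 - 7*sqrt(2)*x/8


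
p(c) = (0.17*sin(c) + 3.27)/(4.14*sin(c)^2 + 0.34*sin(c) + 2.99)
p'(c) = (-8.28*sin(c)*cos(c) - 0.34*cos(c))*(0.17*sin(c) + 3.27)/(4.14*sin(c)^2 + 0.34*sin(c) + 2.99)^2 + 0.17*cos(c)/(4.14*sin(c)^2 + 0.34*sin(c) + 2.99)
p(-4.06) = 0.58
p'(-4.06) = 0.40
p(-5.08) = 0.50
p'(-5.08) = -0.20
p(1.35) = 0.47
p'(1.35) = -0.11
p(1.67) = 0.46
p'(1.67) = 0.05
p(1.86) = 0.48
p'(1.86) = 0.15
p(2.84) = 0.96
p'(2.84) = 0.70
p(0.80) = 0.63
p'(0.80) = -0.49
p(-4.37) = 0.49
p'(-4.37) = 0.18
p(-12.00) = 0.77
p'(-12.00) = -0.68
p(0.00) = 1.09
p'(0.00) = -0.07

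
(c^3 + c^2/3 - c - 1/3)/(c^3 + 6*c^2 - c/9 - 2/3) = 3*(c^2 - 1)/(3*c^2 + 17*c - 6)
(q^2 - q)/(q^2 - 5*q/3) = 3*(q - 1)/(3*q - 5)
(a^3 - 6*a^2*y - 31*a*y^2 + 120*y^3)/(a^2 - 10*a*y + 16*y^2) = (-a^2 - 2*a*y + 15*y^2)/(-a + 2*y)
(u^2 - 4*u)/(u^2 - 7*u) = (u - 4)/(u - 7)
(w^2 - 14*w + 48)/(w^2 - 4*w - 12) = (w - 8)/(w + 2)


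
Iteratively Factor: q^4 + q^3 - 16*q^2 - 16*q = (q)*(q^3 + q^2 - 16*q - 16) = q*(q - 4)*(q^2 + 5*q + 4) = q*(q - 4)*(q + 4)*(q + 1)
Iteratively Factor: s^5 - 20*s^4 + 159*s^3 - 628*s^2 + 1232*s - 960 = (s - 3)*(s^4 - 17*s^3 + 108*s^2 - 304*s + 320) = (s - 4)*(s - 3)*(s^3 - 13*s^2 + 56*s - 80) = (s - 5)*(s - 4)*(s - 3)*(s^2 - 8*s + 16) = (s - 5)*(s - 4)^2*(s - 3)*(s - 4)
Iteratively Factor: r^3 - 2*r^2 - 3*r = (r - 3)*(r^2 + r) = (r - 3)*(r + 1)*(r)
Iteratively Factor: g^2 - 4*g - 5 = (g + 1)*(g - 5)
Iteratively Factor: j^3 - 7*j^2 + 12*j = (j - 4)*(j^2 - 3*j) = (j - 4)*(j - 3)*(j)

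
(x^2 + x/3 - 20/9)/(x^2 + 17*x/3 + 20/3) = (x - 4/3)/(x + 4)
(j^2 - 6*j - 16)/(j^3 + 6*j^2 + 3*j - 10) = (j - 8)/(j^2 + 4*j - 5)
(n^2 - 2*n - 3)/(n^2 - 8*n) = (n^2 - 2*n - 3)/(n*(n - 8))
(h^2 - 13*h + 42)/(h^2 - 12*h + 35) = (h - 6)/(h - 5)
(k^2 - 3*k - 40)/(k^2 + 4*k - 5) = (k - 8)/(k - 1)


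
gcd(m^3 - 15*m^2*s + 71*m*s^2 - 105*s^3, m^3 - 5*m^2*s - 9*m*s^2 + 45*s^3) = m^2 - 8*m*s + 15*s^2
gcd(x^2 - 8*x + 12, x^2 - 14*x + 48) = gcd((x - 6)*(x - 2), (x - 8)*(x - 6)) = x - 6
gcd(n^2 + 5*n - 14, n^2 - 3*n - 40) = 1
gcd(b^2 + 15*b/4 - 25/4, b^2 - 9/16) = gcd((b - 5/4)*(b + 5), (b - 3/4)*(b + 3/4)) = 1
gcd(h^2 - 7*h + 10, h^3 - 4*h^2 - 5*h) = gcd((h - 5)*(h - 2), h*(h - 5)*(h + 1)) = h - 5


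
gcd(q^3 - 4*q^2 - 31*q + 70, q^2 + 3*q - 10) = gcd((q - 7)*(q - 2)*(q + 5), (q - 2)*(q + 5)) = q^2 + 3*q - 10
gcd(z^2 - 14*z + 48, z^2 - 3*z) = 1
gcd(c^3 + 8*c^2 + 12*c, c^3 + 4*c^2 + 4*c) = c^2 + 2*c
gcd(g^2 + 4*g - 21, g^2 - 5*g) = 1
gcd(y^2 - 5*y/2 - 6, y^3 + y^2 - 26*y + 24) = y - 4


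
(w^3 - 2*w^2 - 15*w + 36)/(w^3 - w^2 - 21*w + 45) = (w + 4)/(w + 5)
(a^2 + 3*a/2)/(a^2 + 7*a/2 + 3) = a/(a + 2)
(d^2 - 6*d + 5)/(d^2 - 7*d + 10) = (d - 1)/(d - 2)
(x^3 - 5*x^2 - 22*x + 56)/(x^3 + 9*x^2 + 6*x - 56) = (x - 7)/(x + 7)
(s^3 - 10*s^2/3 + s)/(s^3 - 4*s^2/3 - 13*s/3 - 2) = s*(3*s - 1)/(3*s^2 + 5*s + 2)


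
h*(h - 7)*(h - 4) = h^3 - 11*h^2 + 28*h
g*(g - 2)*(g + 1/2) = g^3 - 3*g^2/2 - g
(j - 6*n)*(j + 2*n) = j^2 - 4*j*n - 12*n^2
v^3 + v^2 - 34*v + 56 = (v - 4)*(v - 2)*(v + 7)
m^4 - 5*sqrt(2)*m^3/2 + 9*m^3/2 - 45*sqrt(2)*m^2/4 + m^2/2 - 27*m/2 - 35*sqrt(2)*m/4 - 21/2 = (m + 1)*(m + 7/2)*(m - 3*sqrt(2))*(m + sqrt(2)/2)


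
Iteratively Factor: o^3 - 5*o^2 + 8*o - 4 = (o - 2)*(o^2 - 3*o + 2) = (o - 2)^2*(o - 1)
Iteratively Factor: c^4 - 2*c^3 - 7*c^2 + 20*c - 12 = (c - 2)*(c^3 - 7*c + 6) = (c - 2)*(c + 3)*(c^2 - 3*c + 2) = (c - 2)*(c - 1)*(c + 3)*(c - 2)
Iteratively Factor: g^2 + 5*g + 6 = (g + 3)*(g + 2)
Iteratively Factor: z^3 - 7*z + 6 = (z + 3)*(z^2 - 3*z + 2) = (z - 1)*(z + 3)*(z - 2)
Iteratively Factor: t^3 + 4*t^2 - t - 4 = (t + 4)*(t^2 - 1) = (t - 1)*(t + 4)*(t + 1)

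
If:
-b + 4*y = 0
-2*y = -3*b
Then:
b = 0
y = 0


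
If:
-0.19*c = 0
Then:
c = 0.00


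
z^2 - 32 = (z - 4*sqrt(2))*(z + 4*sqrt(2))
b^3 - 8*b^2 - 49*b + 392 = (b - 8)*(b - 7)*(b + 7)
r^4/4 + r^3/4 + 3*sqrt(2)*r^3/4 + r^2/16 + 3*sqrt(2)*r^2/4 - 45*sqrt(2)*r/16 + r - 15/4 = (r/2 + sqrt(2)/2)*(r/2 + sqrt(2))*(r - 3/2)*(r + 5/2)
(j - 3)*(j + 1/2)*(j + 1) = j^3 - 3*j^2/2 - 4*j - 3/2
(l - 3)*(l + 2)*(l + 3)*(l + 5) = l^4 + 7*l^3 + l^2 - 63*l - 90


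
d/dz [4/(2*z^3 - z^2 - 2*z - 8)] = 8*(-3*z^2 + z + 1)/(-2*z^3 + z^2 + 2*z + 8)^2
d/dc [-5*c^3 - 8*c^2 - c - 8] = -15*c^2 - 16*c - 1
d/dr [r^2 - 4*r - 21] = 2*r - 4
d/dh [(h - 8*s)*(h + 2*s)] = 2*h - 6*s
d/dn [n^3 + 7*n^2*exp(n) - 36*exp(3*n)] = 7*n^2*exp(n) + 3*n^2 + 14*n*exp(n) - 108*exp(3*n)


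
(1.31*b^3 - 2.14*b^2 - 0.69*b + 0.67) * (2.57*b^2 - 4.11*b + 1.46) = 3.3667*b^5 - 10.8839*b^4 + 8.9347*b^3 + 1.4334*b^2 - 3.7611*b + 0.9782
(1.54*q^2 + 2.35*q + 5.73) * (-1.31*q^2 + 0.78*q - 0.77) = -2.0174*q^4 - 1.8773*q^3 - 6.8591*q^2 + 2.6599*q - 4.4121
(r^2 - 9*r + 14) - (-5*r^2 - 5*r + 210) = 6*r^2 - 4*r - 196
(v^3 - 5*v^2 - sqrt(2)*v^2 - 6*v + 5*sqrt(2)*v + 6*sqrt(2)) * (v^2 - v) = v^5 - 6*v^4 - sqrt(2)*v^4 - v^3 + 6*sqrt(2)*v^3 + sqrt(2)*v^2 + 6*v^2 - 6*sqrt(2)*v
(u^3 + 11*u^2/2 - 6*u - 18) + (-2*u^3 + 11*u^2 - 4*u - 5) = -u^3 + 33*u^2/2 - 10*u - 23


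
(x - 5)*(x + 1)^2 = x^3 - 3*x^2 - 9*x - 5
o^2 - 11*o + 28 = (o - 7)*(o - 4)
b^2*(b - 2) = b^3 - 2*b^2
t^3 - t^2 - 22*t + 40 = (t - 4)*(t - 2)*(t + 5)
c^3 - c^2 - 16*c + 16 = (c - 4)*(c - 1)*(c + 4)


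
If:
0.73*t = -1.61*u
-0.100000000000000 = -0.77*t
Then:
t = 0.13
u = -0.06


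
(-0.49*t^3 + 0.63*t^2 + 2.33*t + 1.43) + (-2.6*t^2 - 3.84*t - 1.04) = -0.49*t^3 - 1.97*t^2 - 1.51*t + 0.39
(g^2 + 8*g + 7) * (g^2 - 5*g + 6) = g^4 + 3*g^3 - 27*g^2 + 13*g + 42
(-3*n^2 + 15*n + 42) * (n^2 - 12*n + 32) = -3*n^4 + 51*n^3 - 234*n^2 - 24*n + 1344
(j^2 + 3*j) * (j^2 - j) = j^4 + 2*j^3 - 3*j^2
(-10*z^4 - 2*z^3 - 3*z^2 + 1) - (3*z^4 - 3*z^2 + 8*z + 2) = -13*z^4 - 2*z^3 - 8*z - 1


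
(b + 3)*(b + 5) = b^2 + 8*b + 15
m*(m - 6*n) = m^2 - 6*m*n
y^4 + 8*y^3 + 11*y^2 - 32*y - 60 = (y - 2)*(y + 2)*(y + 3)*(y + 5)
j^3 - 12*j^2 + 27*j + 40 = (j - 8)*(j - 5)*(j + 1)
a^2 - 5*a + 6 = (a - 3)*(a - 2)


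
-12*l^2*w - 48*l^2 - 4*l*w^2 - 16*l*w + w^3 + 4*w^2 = (-6*l + w)*(2*l + w)*(w + 4)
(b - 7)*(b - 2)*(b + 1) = b^3 - 8*b^2 + 5*b + 14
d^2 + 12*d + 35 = (d + 5)*(d + 7)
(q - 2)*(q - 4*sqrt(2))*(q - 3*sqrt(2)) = q^3 - 7*sqrt(2)*q^2 - 2*q^2 + 14*sqrt(2)*q + 24*q - 48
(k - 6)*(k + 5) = k^2 - k - 30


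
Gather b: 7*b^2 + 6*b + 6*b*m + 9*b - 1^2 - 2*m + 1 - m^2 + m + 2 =7*b^2 + b*(6*m + 15) - m^2 - m + 2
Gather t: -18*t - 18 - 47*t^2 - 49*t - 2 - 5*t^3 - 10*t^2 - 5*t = -5*t^3 - 57*t^2 - 72*t - 20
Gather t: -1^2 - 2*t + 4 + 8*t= 6*t + 3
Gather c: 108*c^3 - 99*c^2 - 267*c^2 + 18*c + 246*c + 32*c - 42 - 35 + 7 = 108*c^3 - 366*c^2 + 296*c - 70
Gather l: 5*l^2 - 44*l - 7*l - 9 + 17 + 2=5*l^2 - 51*l + 10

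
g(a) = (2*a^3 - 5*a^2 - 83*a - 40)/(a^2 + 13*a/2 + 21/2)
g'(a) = (-2*a - 13/2)*(2*a^3 - 5*a^2 - 83*a - 40)/(a^2 + 13*a/2 + 21/2)^2 + (6*a^2 - 10*a - 83)/(a^2 + 13*a/2 + 21/2) = 2*(4*a^4 + 52*a^3 + 227*a^2 - 50*a - 1223)/(4*a^4 + 52*a^3 + 253*a^2 + 546*a + 441)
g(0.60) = -6.18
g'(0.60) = -2.66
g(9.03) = 1.83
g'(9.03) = 1.80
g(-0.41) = -0.87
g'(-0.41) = -9.12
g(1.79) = -7.62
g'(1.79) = -0.19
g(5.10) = -4.71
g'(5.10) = 1.45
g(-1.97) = 56.36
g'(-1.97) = -116.94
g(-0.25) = -2.19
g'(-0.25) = -7.49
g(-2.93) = 2755.84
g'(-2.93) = -44258.84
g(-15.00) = -48.33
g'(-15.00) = 2.04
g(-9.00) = -35.03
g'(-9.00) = 2.73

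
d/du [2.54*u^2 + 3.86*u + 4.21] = 5.08*u + 3.86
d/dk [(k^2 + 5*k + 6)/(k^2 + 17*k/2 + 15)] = 2*(7*k^2 + 36*k + 48)/(4*k^4 + 68*k^3 + 409*k^2 + 1020*k + 900)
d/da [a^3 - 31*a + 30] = 3*a^2 - 31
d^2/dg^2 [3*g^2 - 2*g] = 6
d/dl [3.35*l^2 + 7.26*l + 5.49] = 6.7*l + 7.26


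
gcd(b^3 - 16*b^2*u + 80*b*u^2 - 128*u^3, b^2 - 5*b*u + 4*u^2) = -b + 4*u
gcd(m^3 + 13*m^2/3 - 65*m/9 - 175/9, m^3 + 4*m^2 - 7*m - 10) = m + 5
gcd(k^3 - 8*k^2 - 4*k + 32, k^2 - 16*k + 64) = k - 8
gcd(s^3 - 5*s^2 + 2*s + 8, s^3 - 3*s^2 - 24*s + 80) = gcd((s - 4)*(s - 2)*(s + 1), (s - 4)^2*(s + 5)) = s - 4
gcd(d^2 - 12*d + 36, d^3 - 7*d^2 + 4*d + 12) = d - 6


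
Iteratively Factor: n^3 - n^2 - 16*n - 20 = (n + 2)*(n^2 - 3*n - 10) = (n + 2)^2*(n - 5)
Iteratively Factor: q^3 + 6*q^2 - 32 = (q + 4)*(q^2 + 2*q - 8) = (q + 4)^2*(q - 2)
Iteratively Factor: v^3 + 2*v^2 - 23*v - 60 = (v - 5)*(v^2 + 7*v + 12) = (v - 5)*(v + 3)*(v + 4)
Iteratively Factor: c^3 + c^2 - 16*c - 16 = (c - 4)*(c^2 + 5*c + 4) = (c - 4)*(c + 4)*(c + 1)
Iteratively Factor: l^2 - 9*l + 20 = (l - 4)*(l - 5)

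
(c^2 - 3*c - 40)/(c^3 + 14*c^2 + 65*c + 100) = (c - 8)/(c^2 + 9*c + 20)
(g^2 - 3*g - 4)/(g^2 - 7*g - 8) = (g - 4)/(g - 8)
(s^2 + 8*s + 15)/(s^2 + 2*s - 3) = (s + 5)/(s - 1)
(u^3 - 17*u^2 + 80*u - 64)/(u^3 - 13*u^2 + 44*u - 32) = (u - 8)/(u - 4)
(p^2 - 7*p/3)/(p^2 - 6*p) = (p - 7/3)/(p - 6)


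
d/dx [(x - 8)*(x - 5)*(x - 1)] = 3*x^2 - 28*x + 53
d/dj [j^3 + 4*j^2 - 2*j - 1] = 3*j^2 + 8*j - 2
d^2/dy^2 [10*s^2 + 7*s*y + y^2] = 2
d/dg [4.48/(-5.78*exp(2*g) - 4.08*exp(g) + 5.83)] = (51.7888*exp(g) + 18.2784)*exp(g)/(5.78*exp(2*g) + 4.08*exp(g) - 5.83)^2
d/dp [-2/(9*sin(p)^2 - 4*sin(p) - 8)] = 4*(9*sin(p) - 2)*cos(p)/(-9*sin(p)^2 + 4*sin(p) + 8)^2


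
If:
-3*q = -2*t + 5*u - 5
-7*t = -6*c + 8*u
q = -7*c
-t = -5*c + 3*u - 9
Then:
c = 197/42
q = -197/6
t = -283/21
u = 643/42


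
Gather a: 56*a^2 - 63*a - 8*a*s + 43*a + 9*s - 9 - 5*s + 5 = 56*a^2 + a*(-8*s - 20) + 4*s - 4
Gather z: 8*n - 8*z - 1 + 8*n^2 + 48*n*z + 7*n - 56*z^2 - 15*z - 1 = 8*n^2 + 15*n - 56*z^2 + z*(48*n - 23) - 2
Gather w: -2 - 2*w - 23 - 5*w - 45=-7*w - 70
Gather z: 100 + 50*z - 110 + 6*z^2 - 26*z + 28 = 6*z^2 + 24*z + 18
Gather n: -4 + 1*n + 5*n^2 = 5*n^2 + n - 4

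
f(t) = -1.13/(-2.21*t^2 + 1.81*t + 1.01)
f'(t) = -1.13*(4.42*t - 1.81)/(-2.21*t^2 + 1.81*t + 1.01)^2 = (2.0453 - 4.9946*t)/(-2.21*t^2 + 1.81*t + 1.01)^2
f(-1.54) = 0.16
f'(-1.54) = 0.20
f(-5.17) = 0.02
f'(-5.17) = 0.01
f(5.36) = 0.02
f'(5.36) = -0.01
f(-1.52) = 0.17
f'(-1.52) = 0.21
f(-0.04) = -1.21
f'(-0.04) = 2.57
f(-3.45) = 0.04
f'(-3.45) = 0.02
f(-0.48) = 3.07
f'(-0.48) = 32.81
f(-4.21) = 0.02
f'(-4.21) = 0.01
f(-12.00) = 0.00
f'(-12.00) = 0.00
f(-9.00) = 0.01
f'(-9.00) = 0.00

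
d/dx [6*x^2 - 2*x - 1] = 12*x - 2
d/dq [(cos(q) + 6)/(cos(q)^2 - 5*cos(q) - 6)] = (cos(q)^2 + 12*cos(q) - 24)*sin(q)/(sin(q)^2 + 5*cos(q) + 5)^2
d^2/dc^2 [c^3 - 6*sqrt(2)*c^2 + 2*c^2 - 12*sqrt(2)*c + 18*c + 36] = 6*c - 12*sqrt(2) + 4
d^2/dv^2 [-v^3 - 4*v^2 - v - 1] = -6*v - 8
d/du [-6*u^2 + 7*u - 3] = 7 - 12*u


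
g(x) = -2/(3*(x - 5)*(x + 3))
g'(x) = 2/(3*(x - 5)*(x + 3)^2) + 2/(3*(x - 5)^2*(x + 3)) = 4*(x - 1)/(3*(x - 5)^2*(x + 3)^2)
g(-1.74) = 0.08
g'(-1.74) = -0.05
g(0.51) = 0.04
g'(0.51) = -0.00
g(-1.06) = 0.06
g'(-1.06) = -0.02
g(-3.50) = -0.16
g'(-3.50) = -0.33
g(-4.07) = -0.07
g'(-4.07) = -0.07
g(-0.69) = 0.05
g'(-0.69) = -0.01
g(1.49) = 0.04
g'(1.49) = 0.00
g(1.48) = 0.04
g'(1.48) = 0.00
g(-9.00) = -0.00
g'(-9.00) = 0.00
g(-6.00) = -0.02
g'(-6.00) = -0.00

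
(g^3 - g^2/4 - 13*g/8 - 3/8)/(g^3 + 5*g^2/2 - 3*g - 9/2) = (g + 1/4)/(g + 3)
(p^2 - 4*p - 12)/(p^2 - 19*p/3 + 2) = 3*(p + 2)/(3*p - 1)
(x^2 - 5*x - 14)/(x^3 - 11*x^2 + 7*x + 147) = (x + 2)/(x^2 - 4*x - 21)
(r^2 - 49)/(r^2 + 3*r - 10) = (r^2 - 49)/(r^2 + 3*r - 10)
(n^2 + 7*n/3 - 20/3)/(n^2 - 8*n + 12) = (3*n^2 + 7*n - 20)/(3*(n^2 - 8*n + 12))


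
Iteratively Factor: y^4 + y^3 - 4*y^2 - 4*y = (y)*(y^3 + y^2 - 4*y - 4) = y*(y + 2)*(y^2 - y - 2) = y*(y + 1)*(y + 2)*(y - 2)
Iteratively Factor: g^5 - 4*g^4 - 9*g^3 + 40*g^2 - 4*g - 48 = (g - 2)*(g^4 - 2*g^3 - 13*g^2 + 14*g + 24) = (g - 4)*(g - 2)*(g^3 + 2*g^2 - 5*g - 6) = (g - 4)*(g - 2)*(g + 1)*(g^2 + g - 6) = (g - 4)*(g - 2)^2*(g + 1)*(g + 3)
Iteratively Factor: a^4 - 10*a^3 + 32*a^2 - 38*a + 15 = (a - 1)*(a^3 - 9*a^2 + 23*a - 15) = (a - 1)^2*(a^2 - 8*a + 15) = (a - 5)*(a - 1)^2*(a - 3)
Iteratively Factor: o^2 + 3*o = (o + 3)*(o)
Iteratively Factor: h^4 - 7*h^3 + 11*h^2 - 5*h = (h)*(h^3 - 7*h^2 + 11*h - 5) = h*(h - 1)*(h^2 - 6*h + 5) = h*(h - 1)^2*(h - 5)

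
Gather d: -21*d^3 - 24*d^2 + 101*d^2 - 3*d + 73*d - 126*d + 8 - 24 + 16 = -21*d^3 + 77*d^2 - 56*d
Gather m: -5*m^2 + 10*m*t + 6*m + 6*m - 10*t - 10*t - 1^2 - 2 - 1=-5*m^2 + m*(10*t + 12) - 20*t - 4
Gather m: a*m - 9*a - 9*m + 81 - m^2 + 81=-9*a - m^2 + m*(a - 9) + 162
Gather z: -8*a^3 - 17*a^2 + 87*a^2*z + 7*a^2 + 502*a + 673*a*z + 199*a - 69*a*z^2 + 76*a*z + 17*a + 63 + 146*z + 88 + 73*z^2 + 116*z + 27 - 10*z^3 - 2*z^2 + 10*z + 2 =-8*a^3 - 10*a^2 + 718*a - 10*z^3 + z^2*(71 - 69*a) + z*(87*a^2 + 749*a + 272) + 180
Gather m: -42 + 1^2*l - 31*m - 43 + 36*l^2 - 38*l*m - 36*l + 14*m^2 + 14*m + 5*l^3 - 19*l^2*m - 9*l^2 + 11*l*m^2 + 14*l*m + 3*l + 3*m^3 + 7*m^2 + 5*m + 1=5*l^3 + 27*l^2 - 32*l + 3*m^3 + m^2*(11*l + 21) + m*(-19*l^2 - 24*l - 12) - 84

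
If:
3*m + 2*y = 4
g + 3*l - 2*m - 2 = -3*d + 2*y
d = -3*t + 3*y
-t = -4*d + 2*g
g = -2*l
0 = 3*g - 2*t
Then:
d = 294/67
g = 336/67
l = -168/67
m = -312/67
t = 504/67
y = 602/67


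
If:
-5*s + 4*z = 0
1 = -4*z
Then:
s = -1/5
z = -1/4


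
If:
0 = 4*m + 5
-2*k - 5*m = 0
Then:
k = 25/8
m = -5/4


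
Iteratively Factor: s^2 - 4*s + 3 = (s - 3)*(s - 1)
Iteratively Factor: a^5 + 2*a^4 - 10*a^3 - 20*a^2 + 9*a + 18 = (a + 2)*(a^4 - 10*a^2 + 9) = (a + 1)*(a + 2)*(a^3 - a^2 - 9*a + 9) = (a + 1)*(a + 2)*(a + 3)*(a^2 - 4*a + 3) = (a - 3)*(a + 1)*(a + 2)*(a + 3)*(a - 1)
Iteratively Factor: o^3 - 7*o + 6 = (o - 1)*(o^2 + o - 6) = (o - 1)*(o + 3)*(o - 2)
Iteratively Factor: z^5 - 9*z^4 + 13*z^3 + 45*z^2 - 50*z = (z + 2)*(z^4 - 11*z^3 + 35*z^2 - 25*z) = (z - 5)*(z + 2)*(z^3 - 6*z^2 + 5*z) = z*(z - 5)*(z + 2)*(z^2 - 6*z + 5) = z*(z - 5)*(z - 1)*(z + 2)*(z - 5)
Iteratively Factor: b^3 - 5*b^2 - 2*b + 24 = (b - 4)*(b^2 - b - 6) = (b - 4)*(b - 3)*(b + 2)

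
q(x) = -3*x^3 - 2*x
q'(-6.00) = -326.00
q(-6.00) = 660.00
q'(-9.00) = -731.00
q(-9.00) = 2205.00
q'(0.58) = -5.03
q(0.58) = -1.75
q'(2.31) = -50.02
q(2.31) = -41.60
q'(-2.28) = -48.79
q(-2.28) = 40.12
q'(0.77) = -7.34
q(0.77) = -2.91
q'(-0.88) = -8.97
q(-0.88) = 3.80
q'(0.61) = -5.35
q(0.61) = -1.90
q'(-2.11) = -42.07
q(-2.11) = 32.40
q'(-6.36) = -366.05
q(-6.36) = 784.50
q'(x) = -9*x^2 - 2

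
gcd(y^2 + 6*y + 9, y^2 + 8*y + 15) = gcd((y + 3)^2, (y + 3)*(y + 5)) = y + 3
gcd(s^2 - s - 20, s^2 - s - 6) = 1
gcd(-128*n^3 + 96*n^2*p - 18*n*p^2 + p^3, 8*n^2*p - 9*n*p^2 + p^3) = -8*n + p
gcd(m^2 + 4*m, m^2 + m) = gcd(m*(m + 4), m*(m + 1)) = m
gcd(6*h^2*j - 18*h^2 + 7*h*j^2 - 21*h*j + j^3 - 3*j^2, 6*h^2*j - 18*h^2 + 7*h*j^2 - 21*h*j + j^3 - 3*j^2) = 6*h^2*j - 18*h^2 + 7*h*j^2 - 21*h*j + j^3 - 3*j^2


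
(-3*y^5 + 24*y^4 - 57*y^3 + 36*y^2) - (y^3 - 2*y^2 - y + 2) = -3*y^5 + 24*y^4 - 58*y^3 + 38*y^2 + y - 2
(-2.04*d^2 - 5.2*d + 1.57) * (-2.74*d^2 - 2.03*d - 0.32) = 5.5896*d^4 + 18.3892*d^3 + 6.907*d^2 - 1.5231*d - 0.5024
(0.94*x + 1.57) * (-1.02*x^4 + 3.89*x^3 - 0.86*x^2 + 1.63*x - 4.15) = -0.9588*x^5 + 2.0552*x^4 + 5.2989*x^3 + 0.182*x^2 - 1.3419*x - 6.5155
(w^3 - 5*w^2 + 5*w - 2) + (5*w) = w^3 - 5*w^2 + 10*w - 2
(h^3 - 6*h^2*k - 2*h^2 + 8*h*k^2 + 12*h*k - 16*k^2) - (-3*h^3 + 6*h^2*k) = 4*h^3 - 12*h^2*k - 2*h^2 + 8*h*k^2 + 12*h*k - 16*k^2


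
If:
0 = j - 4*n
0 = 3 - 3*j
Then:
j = 1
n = 1/4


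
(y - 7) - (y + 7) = -14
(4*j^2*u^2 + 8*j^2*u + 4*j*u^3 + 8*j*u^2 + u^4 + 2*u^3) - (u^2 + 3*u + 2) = 4*j^2*u^2 + 8*j^2*u + 4*j*u^3 + 8*j*u^2 + u^4 + 2*u^3 - u^2 - 3*u - 2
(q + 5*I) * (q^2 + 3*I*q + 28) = q^3 + 8*I*q^2 + 13*q + 140*I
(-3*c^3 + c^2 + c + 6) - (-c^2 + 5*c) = -3*c^3 + 2*c^2 - 4*c + 6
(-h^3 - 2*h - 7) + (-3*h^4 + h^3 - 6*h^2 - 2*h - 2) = -3*h^4 - 6*h^2 - 4*h - 9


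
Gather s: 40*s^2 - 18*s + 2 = 40*s^2 - 18*s + 2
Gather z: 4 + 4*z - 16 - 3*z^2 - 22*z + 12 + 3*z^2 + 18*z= 0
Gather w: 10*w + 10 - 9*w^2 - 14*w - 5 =-9*w^2 - 4*w + 5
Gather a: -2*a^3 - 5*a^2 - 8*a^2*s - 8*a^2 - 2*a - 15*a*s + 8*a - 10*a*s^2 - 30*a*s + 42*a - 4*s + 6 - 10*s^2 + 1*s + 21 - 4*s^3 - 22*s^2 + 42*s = -2*a^3 + a^2*(-8*s - 13) + a*(-10*s^2 - 45*s + 48) - 4*s^3 - 32*s^2 + 39*s + 27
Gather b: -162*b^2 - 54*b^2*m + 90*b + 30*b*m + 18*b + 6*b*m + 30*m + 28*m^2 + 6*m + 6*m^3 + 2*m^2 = b^2*(-54*m - 162) + b*(36*m + 108) + 6*m^3 + 30*m^2 + 36*m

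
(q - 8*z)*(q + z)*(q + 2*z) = q^3 - 5*q^2*z - 22*q*z^2 - 16*z^3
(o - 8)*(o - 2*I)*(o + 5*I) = o^3 - 8*o^2 + 3*I*o^2 + 10*o - 24*I*o - 80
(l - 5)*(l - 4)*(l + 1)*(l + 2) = l^4 - 6*l^3 - 5*l^2 + 42*l + 40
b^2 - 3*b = b*(b - 3)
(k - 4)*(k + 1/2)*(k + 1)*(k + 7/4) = k^4 - 3*k^3/4 - 79*k^2/8 - 93*k/8 - 7/2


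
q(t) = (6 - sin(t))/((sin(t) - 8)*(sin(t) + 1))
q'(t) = -(6 - sin(t))*cos(t)/((sin(t) - 8)*(sin(t) + 1)^2) - (6 - sin(t))*cos(t)/((sin(t) - 8)^2*(sin(t) + 1)) - cos(t)/((sin(t) - 8)*(sin(t) + 1))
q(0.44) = -0.52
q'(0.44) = 0.35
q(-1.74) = -54.44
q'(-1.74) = -642.22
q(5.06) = -12.98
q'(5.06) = 74.07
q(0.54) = -0.48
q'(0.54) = 0.29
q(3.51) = -1.19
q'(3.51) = -1.78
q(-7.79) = -380.10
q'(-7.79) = 11878.17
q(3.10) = -0.72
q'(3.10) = -0.72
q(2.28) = -0.41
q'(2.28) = -0.17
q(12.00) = -1.65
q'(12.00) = 3.06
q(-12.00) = -0.48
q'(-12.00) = 0.28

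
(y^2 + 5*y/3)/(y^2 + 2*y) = (y + 5/3)/(y + 2)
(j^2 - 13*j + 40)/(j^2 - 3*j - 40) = (j - 5)/(j + 5)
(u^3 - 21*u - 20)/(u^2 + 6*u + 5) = (u^2 - u - 20)/(u + 5)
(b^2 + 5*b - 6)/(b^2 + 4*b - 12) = (b - 1)/(b - 2)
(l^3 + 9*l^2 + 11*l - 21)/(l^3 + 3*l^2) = 1 + 6/l - 7/l^2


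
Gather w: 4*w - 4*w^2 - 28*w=-4*w^2 - 24*w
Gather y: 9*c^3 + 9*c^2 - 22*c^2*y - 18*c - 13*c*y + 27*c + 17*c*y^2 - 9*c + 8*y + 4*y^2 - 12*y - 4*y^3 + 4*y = 9*c^3 + 9*c^2 - 4*y^3 + y^2*(17*c + 4) + y*(-22*c^2 - 13*c)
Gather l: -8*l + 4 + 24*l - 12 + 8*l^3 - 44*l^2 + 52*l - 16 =8*l^3 - 44*l^2 + 68*l - 24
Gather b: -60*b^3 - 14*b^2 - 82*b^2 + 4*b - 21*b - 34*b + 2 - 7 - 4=-60*b^3 - 96*b^2 - 51*b - 9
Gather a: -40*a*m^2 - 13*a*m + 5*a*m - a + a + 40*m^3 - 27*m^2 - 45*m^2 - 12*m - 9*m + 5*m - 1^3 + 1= a*(-40*m^2 - 8*m) + 40*m^3 - 72*m^2 - 16*m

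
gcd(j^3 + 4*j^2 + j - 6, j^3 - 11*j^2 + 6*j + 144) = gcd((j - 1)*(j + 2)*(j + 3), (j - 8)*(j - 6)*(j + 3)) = j + 3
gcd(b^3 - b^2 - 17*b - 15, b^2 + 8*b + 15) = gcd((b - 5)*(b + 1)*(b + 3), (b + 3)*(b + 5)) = b + 3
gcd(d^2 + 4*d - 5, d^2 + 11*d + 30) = d + 5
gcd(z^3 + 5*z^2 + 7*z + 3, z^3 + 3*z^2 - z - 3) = z^2 + 4*z + 3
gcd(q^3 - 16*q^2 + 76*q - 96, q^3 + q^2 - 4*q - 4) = q - 2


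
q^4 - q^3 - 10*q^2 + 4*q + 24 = (q - 3)*(q - 2)*(q + 2)^2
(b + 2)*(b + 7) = b^2 + 9*b + 14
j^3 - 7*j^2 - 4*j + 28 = (j - 7)*(j - 2)*(j + 2)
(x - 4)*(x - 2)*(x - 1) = x^3 - 7*x^2 + 14*x - 8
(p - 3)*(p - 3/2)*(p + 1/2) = p^3 - 4*p^2 + 9*p/4 + 9/4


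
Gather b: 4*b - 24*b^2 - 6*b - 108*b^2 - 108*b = -132*b^2 - 110*b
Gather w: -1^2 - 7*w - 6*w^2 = -6*w^2 - 7*w - 1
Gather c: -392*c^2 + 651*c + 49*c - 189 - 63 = -392*c^2 + 700*c - 252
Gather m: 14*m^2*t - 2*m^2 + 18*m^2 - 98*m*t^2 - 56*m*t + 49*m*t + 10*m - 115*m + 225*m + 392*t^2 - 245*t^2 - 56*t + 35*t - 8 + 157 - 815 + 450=m^2*(14*t + 16) + m*(-98*t^2 - 7*t + 120) + 147*t^2 - 21*t - 216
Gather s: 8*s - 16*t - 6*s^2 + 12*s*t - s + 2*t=-6*s^2 + s*(12*t + 7) - 14*t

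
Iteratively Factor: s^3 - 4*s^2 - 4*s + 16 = (s - 2)*(s^2 - 2*s - 8) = (s - 2)*(s + 2)*(s - 4)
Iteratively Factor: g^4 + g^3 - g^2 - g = (g + 1)*(g^3 - g) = (g - 1)*(g + 1)*(g^2 + g) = (g - 1)*(g + 1)^2*(g)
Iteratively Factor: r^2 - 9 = (r + 3)*(r - 3)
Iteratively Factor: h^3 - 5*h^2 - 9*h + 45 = (h + 3)*(h^2 - 8*h + 15) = (h - 3)*(h + 3)*(h - 5)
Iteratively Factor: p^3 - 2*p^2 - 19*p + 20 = (p - 5)*(p^2 + 3*p - 4) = (p - 5)*(p + 4)*(p - 1)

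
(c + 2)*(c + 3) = c^2 + 5*c + 6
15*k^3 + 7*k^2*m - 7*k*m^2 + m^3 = (-5*k + m)*(-3*k + m)*(k + m)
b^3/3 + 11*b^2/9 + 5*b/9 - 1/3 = (b/3 + 1)*(b - 1/3)*(b + 1)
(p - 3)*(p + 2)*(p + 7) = p^3 + 6*p^2 - 13*p - 42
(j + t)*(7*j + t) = 7*j^2 + 8*j*t + t^2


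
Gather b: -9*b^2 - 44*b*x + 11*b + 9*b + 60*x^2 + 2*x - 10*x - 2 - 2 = -9*b^2 + b*(20 - 44*x) + 60*x^2 - 8*x - 4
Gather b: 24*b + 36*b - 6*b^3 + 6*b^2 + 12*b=-6*b^3 + 6*b^2 + 72*b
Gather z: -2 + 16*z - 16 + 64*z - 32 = 80*z - 50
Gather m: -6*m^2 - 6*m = -6*m^2 - 6*m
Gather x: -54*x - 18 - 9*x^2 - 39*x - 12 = -9*x^2 - 93*x - 30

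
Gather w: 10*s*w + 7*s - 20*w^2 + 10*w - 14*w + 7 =7*s - 20*w^2 + w*(10*s - 4) + 7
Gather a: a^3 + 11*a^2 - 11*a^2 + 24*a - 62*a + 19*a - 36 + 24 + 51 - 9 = a^3 - 19*a + 30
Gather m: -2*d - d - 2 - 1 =-3*d - 3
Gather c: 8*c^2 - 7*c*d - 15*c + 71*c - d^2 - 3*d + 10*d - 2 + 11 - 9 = 8*c^2 + c*(56 - 7*d) - d^2 + 7*d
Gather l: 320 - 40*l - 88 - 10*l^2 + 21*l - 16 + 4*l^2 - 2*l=-6*l^2 - 21*l + 216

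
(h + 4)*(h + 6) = h^2 + 10*h + 24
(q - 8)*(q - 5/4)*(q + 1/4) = q^3 - 9*q^2 + 123*q/16 + 5/2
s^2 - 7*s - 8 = (s - 8)*(s + 1)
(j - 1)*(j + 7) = j^2 + 6*j - 7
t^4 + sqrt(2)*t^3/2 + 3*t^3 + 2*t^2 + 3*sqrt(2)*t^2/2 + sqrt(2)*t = t*(t + 1)*(t + 2)*(t + sqrt(2)/2)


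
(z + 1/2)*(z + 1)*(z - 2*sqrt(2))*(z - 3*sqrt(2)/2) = z^4 - 7*sqrt(2)*z^3/2 + 3*z^3/2 - 21*sqrt(2)*z^2/4 + 13*z^2/2 - 7*sqrt(2)*z/4 + 9*z + 3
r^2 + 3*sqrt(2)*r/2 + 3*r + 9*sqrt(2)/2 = (r + 3)*(r + 3*sqrt(2)/2)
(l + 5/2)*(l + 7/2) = l^2 + 6*l + 35/4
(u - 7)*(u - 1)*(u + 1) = u^3 - 7*u^2 - u + 7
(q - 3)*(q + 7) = q^2 + 4*q - 21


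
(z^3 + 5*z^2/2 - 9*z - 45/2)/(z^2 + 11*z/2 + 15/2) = z - 3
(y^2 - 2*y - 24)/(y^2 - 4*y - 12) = (y + 4)/(y + 2)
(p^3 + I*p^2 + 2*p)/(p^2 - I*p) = p + 2*I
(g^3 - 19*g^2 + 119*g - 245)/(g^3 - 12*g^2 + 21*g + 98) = (g - 5)/(g + 2)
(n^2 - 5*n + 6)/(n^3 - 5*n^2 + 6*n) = 1/n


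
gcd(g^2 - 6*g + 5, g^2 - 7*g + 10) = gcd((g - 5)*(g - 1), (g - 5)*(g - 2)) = g - 5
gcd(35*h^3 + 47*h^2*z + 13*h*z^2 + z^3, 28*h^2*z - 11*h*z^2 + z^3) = 1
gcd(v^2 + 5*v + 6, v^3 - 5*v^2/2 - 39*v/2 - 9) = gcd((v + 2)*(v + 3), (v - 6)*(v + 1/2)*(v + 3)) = v + 3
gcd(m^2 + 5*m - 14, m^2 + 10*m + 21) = m + 7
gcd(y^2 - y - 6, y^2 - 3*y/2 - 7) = y + 2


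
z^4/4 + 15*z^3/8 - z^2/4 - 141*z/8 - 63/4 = (z/4 + 1/4)*(z - 3)*(z + 7/2)*(z + 6)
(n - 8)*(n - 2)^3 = n^4 - 14*n^3 + 60*n^2 - 104*n + 64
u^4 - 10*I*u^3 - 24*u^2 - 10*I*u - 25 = (u - 5*I)^2*(u - I)*(u + I)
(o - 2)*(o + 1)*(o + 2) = o^3 + o^2 - 4*o - 4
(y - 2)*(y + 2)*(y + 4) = y^3 + 4*y^2 - 4*y - 16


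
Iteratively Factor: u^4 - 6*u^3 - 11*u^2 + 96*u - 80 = (u - 4)*(u^3 - 2*u^2 - 19*u + 20) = (u - 5)*(u - 4)*(u^2 + 3*u - 4) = (u - 5)*(u - 4)*(u - 1)*(u + 4)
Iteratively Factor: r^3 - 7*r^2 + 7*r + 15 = (r - 5)*(r^2 - 2*r - 3) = (r - 5)*(r + 1)*(r - 3)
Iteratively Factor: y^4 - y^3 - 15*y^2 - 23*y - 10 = (y + 1)*(y^3 - 2*y^2 - 13*y - 10) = (y + 1)*(y + 2)*(y^2 - 4*y - 5) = (y - 5)*(y + 1)*(y + 2)*(y + 1)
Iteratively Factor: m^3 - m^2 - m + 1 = (m - 1)*(m^2 - 1) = (m - 1)^2*(m + 1)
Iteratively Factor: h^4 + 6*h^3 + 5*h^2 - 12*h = (h + 4)*(h^3 + 2*h^2 - 3*h) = h*(h + 4)*(h^2 + 2*h - 3) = h*(h + 3)*(h + 4)*(h - 1)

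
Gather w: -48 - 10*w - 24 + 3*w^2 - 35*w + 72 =3*w^2 - 45*w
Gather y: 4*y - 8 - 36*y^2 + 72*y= -36*y^2 + 76*y - 8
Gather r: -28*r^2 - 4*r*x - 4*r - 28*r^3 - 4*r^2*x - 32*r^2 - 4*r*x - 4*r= -28*r^3 + r^2*(-4*x - 60) + r*(-8*x - 8)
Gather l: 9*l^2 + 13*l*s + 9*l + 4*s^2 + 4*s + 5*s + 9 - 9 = 9*l^2 + l*(13*s + 9) + 4*s^2 + 9*s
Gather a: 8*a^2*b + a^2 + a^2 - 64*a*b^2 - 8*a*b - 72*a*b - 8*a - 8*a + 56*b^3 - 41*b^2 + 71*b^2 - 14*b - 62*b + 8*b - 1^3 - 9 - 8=a^2*(8*b + 2) + a*(-64*b^2 - 80*b - 16) + 56*b^3 + 30*b^2 - 68*b - 18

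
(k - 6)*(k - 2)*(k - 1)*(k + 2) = k^4 - 7*k^3 + 2*k^2 + 28*k - 24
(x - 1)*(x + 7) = x^2 + 6*x - 7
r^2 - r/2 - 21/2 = (r - 7/2)*(r + 3)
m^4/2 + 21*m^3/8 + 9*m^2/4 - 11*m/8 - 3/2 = (m/2 + 1/2)*(m - 3/4)*(m + 1)*(m + 4)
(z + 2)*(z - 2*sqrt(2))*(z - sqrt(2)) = z^3 - 3*sqrt(2)*z^2 + 2*z^2 - 6*sqrt(2)*z + 4*z + 8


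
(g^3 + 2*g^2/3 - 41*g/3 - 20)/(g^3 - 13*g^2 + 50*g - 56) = (g^2 + 14*g/3 + 5)/(g^2 - 9*g + 14)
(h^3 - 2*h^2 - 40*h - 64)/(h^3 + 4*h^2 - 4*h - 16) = (h - 8)/(h - 2)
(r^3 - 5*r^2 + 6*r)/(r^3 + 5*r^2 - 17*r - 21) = r*(r - 2)/(r^2 + 8*r + 7)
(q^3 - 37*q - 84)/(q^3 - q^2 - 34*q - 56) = (q + 3)/(q + 2)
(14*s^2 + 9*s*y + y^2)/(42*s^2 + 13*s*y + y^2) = (2*s + y)/(6*s + y)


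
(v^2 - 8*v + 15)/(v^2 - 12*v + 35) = (v - 3)/(v - 7)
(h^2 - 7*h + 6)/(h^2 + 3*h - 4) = (h - 6)/(h + 4)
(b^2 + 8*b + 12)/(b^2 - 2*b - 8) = (b + 6)/(b - 4)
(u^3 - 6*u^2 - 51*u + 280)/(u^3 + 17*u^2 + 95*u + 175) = (u^2 - 13*u + 40)/(u^2 + 10*u + 25)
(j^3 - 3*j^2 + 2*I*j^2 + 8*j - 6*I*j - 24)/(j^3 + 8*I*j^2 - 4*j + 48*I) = (j - 3)/(j + 6*I)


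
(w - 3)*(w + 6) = w^2 + 3*w - 18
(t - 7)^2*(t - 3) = t^3 - 17*t^2 + 91*t - 147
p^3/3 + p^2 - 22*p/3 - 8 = (p/3 + 1/3)*(p - 4)*(p + 6)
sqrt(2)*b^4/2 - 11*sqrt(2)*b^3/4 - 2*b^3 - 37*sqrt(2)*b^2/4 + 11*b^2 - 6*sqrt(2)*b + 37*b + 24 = (b - 8)*(b + 3/2)*(b - 2*sqrt(2))*(sqrt(2)*b/2 + sqrt(2)/2)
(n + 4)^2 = n^2 + 8*n + 16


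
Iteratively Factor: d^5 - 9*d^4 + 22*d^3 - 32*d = (d)*(d^4 - 9*d^3 + 22*d^2 - 32) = d*(d + 1)*(d^3 - 10*d^2 + 32*d - 32) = d*(d - 2)*(d + 1)*(d^2 - 8*d + 16) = d*(d - 4)*(d - 2)*(d + 1)*(d - 4)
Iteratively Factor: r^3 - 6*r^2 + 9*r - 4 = (r - 4)*(r^2 - 2*r + 1) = (r - 4)*(r - 1)*(r - 1)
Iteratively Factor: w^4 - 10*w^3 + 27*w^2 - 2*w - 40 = (w - 4)*(w^3 - 6*w^2 + 3*w + 10) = (w - 4)*(w - 2)*(w^2 - 4*w - 5) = (w - 5)*(w - 4)*(w - 2)*(w + 1)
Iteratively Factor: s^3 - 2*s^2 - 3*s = (s + 1)*(s^2 - 3*s) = (s - 3)*(s + 1)*(s)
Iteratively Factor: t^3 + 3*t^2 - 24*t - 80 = (t + 4)*(t^2 - t - 20) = (t - 5)*(t + 4)*(t + 4)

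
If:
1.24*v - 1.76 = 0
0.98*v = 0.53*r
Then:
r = 2.62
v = 1.42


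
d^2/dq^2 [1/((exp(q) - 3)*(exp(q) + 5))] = (4*exp(3*q) + 6*exp(2*q) + 64*exp(q) + 30)*exp(q)/(exp(6*q) + 6*exp(5*q) - 33*exp(4*q) - 172*exp(3*q) + 495*exp(2*q) + 1350*exp(q) - 3375)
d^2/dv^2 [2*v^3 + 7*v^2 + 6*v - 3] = 12*v + 14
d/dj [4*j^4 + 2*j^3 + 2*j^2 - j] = 16*j^3 + 6*j^2 + 4*j - 1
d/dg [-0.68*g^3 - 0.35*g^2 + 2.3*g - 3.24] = -2.04*g^2 - 0.7*g + 2.3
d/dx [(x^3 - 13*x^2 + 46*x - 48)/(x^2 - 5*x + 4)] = (x^4 - 10*x^3 + 31*x^2 - 8*x - 56)/(x^4 - 10*x^3 + 33*x^2 - 40*x + 16)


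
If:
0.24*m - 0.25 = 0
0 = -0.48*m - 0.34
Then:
No Solution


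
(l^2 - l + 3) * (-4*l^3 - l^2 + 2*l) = -4*l^5 + 3*l^4 - 9*l^3 - 5*l^2 + 6*l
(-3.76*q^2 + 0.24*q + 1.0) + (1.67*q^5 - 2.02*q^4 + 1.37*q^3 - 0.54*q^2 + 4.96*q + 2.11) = 1.67*q^5 - 2.02*q^4 + 1.37*q^3 - 4.3*q^2 + 5.2*q + 3.11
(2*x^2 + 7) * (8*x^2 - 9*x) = 16*x^4 - 18*x^3 + 56*x^2 - 63*x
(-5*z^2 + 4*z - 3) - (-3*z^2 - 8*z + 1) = -2*z^2 + 12*z - 4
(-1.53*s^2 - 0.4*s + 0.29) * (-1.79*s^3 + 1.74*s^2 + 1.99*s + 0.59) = 2.7387*s^5 - 1.9462*s^4 - 4.2598*s^3 - 1.1941*s^2 + 0.3411*s + 0.1711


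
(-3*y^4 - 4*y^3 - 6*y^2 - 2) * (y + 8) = -3*y^5 - 28*y^4 - 38*y^3 - 48*y^2 - 2*y - 16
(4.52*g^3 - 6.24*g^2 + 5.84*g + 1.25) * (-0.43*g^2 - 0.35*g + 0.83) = -1.9436*g^5 + 1.1012*g^4 + 3.4244*g^3 - 7.7607*g^2 + 4.4097*g + 1.0375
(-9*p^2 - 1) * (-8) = 72*p^2 + 8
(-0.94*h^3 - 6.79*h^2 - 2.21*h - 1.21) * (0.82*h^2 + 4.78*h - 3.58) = -0.7708*h^5 - 10.061*h^4 - 30.9032*h^3 + 12.7522*h^2 + 2.128*h + 4.3318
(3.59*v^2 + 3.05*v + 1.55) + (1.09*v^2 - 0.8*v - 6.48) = 4.68*v^2 + 2.25*v - 4.93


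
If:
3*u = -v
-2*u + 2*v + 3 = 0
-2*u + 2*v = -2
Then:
No Solution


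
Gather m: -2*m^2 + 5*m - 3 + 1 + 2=-2*m^2 + 5*m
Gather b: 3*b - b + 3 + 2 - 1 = 2*b + 4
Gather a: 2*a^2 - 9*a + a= 2*a^2 - 8*a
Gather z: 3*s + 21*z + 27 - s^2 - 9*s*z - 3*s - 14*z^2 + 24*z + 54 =-s^2 - 14*z^2 + z*(45 - 9*s) + 81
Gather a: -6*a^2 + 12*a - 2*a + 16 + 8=-6*a^2 + 10*a + 24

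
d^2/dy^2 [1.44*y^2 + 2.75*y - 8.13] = 2.88000000000000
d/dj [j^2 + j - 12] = 2*j + 1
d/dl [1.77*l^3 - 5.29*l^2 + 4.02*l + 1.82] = 5.31*l^2 - 10.58*l + 4.02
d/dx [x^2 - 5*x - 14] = 2*x - 5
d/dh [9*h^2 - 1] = 18*h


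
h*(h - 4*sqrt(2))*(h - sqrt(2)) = h^3 - 5*sqrt(2)*h^2 + 8*h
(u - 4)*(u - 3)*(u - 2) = u^3 - 9*u^2 + 26*u - 24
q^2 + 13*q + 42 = (q + 6)*(q + 7)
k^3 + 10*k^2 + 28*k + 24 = (k + 2)^2*(k + 6)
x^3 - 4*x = x*(x - 2)*(x + 2)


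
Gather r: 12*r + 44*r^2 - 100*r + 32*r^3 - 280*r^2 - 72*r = 32*r^3 - 236*r^2 - 160*r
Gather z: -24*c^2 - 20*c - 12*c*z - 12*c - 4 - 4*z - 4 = -24*c^2 - 32*c + z*(-12*c - 4) - 8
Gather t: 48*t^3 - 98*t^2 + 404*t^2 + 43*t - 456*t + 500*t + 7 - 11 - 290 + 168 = 48*t^3 + 306*t^2 + 87*t - 126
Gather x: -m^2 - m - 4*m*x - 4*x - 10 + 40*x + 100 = -m^2 - m + x*(36 - 4*m) + 90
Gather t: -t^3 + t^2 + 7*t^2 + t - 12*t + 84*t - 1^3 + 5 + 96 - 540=-t^3 + 8*t^2 + 73*t - 440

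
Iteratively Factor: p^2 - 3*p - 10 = (p - 5)*(p + 2)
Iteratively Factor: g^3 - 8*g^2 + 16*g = (g - 4)*(g^2 - 4*g) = g*(g - 4)*(g - 4)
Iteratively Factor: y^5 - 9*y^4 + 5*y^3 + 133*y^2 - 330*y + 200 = (y + 4)*(y^4 - 13*y^3 + 57*y^2 - 95*y + 50) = (y - 5)*(y + 4)*(y^3 - 8*y^2 + 17*y - 10) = (y - 5)*(y - 2)*(y + 4)*(y^2 - 6*y + 5) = (y - 5)*(y - 2)*(y - 1)*(y + 4)*(y - 5)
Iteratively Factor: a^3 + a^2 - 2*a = (a - 1)*(a^2 + 2*a) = (a - 1)*(a + 2)*(a)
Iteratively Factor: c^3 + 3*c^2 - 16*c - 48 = (c + 4)*(c^2 - c - 12) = (c - 4)*(c + 4)*(c + 3)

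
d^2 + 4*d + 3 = (d + 1)*(d + 3)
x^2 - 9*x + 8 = (x - 8)*(x - 1)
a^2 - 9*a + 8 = (a - 8)*(a - 1)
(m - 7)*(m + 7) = m^2 - 49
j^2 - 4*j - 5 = (j - 5)*(j + 1)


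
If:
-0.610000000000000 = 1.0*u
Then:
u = -0.61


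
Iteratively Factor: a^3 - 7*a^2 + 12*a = (a - 3)*(a^2 - 4*a) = a*(a - 3)*(a - 4)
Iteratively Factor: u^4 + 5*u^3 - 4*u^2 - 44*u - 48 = (u + 4)*(u^3 + u^2 - 8*u - 12) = (u + 2)*(u + 4)*(u^2 - u - 6) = (u + 2)^2*(u + 4)*(u - 3)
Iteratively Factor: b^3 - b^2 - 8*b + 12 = (b - 2)*(b^2 + b - 6) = (b - 2)^2*(b + 3)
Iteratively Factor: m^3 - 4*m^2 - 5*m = (m)*(m^2 - 4*m - 5) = m*(m - 5)*(m + 1)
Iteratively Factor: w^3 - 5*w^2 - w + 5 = (w - 5)*(w^2 - 1) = (w - 5)*(w + 1)*(w - 1)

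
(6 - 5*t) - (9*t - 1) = 7 - 14*t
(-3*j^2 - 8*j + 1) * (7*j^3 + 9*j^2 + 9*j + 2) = -21*j^5 - 83*j^4 - 92*j^3 - 69*j^2 - 7*j + 2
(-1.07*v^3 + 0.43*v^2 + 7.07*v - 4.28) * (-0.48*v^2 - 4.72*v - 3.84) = 0.5136*v^5 + 4.844*v^4 - 1.3144*v^3 - 32.9672*v^2 - 6.9472*v + 16.4352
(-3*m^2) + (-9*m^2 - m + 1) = -12*m^2 - m + 1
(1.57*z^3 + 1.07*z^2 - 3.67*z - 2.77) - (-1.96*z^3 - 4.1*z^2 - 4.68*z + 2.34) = 3.53*z^3 + 5.17*z^2 + 1.01*z - 5.11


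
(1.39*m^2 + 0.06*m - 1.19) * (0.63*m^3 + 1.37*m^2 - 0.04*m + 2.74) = 0.8757*m^5 + 1.9421*m^4 - 0.7231*m^3 + 2.1759*m^2 + 0.212*m - 3.2606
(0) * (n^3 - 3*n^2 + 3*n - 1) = 0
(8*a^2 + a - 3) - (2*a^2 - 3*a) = 6*a^2 + 4*a - 3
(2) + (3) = 5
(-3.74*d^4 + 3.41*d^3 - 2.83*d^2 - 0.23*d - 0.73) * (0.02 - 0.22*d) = 0.8228*d^5 - 0.825*d^4 + 0.6908*d^3 - 0.00600000000000001*d^2 + 0.156*d - 0.0146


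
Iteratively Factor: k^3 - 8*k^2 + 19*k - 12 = (k - 1)*(k^2 - 7*k + 12) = (k - 3)*(k - 1)*(k - 4)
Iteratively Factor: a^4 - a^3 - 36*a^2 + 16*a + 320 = (a - 4)*(a^3 + 3*a^2 - 24*a - 80) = (a - 4)*(a + 4)*(a^2 - a - 20) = (a - 5)*(a - 4)*(a + 4)*(a + 4)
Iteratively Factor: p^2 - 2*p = (p - 2)*(p)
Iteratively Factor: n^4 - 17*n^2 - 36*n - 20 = (n + 2)*(n^3 - 2*n^2 - 13*n - 10) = (n - 5)*(n + 2)*(n^2 + 3*n + 2) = (n - 5)*(n + 1)*(n + 2)*(n + 2)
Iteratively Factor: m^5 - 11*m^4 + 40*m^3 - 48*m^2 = (m)*(m^4 - 11*m^3 + 40*m^2 - 48*m) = m*(m - 3)*(m^3 - 8*m^2 + 16*m) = m*(m - 4)*(m - 3)*(m^2 - 4*m) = m^2*(m - 4)*(m - 3)*(m - 4)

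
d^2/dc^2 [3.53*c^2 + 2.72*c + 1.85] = 7.06000000000000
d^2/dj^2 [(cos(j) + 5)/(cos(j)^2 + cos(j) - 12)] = (-9*(1 - cos(2*j))^2*cos(j) - 19*(1 - cos(2*j))^2 - 661*cos(j) - 530*cos(2*j) - 93*cos(3*j) + 2*cos(5*j) + 162)/(4*(cos(j) - 3)^3*(cos(j) + 4)^3)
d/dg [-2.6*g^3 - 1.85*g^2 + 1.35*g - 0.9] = -7.8*g^2 - 3.7*g + 1.35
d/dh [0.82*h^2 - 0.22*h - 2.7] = 1.64*h - 0.22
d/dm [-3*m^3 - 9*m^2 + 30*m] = -9*m^2 - 18*m + 30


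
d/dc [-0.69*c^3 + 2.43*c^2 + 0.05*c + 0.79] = -2.07*c^2 + 4.86*c + 0.05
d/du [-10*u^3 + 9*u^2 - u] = -30*u^2 + 18*u - 1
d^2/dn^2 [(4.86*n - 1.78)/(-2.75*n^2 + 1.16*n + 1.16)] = ((4.86*n - 1.78)*(5.5*n - 1.16)*(11.0*n - 2.32) + (80.19*n - 21.0652)*(-2.75*n^2 + 1.16*n + 1.16))/(-2.75*n^2 + 1.16*n + 1.16)^3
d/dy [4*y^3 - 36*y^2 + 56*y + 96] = 12*y^2 - 72*y + 56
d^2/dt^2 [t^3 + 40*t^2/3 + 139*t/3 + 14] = 6*t + 80/3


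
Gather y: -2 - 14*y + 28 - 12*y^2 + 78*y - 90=-12*y^2 + 64*y - 64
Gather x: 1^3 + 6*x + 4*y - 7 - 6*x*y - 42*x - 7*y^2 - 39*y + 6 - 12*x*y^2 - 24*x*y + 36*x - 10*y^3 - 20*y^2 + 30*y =x*(-12*y^2 - 30*y) - 10*y^3 - 27*y^2 - 5*y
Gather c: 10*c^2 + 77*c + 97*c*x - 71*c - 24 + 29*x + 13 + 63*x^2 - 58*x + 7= 10*c^2 + c*(97*x + 6) + 63*x^2 - 29*x - 4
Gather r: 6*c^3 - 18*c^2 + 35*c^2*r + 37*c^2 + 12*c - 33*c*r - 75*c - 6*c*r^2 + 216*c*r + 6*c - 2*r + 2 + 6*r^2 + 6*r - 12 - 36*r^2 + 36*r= 6*c^3 + 19*c^2 - 57*c + r^2*(-6*c - 30) + r*(35*c^2 + 183*c + 40) - 10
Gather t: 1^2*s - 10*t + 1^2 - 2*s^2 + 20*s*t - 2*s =-2*s^2 - s + t*(20*s - 10) + 1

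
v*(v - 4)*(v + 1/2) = v^3 - 7*v^2/2 - 2*v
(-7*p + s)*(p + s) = -7*p^2 - 6*p*s + s^2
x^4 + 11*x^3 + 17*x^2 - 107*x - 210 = (x - 3)*(x + 2)*(x + 5)*(x + 7)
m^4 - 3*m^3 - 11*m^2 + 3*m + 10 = (m - 5)*(m - 1)*(m + 1)*(m + 2)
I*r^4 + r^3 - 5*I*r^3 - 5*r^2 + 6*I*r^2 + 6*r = r*(r - 3)*(r - 2)*(I*r + 1)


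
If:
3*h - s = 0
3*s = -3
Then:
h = -1/3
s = -1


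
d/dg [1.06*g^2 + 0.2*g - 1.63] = 2.12*g + 0.2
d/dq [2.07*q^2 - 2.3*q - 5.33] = 4.14*q - 2.3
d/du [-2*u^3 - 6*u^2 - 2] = 6*u*(-u - 2)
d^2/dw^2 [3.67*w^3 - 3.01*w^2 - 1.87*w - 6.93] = 22.02*w - 6.02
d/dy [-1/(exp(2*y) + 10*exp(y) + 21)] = 2*(exp(y) + 5)*exp(y)/(exp(2*y) + 10*exp(y) + 21)^2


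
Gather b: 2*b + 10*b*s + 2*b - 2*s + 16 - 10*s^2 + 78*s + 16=b*(10*s + 4) - 10*s^2 + 76*s + 32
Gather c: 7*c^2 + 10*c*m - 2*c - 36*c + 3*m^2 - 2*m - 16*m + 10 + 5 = 7*c^2 + c*(10*m - 38) + 3*m^2 - 18*m + 15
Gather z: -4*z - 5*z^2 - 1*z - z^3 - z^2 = -z^3 - 6*z^2 - 5*z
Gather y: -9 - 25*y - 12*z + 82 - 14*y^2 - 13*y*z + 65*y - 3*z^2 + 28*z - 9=-14*y^2 + y*(40 - 13*z) - 3*z^2 + 16*z + 64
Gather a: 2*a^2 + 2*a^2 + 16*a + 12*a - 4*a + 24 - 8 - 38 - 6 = 4*a^2 + 24*a - 28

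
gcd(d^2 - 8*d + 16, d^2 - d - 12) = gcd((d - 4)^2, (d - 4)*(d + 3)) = d - 4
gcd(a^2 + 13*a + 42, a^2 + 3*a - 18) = a + 6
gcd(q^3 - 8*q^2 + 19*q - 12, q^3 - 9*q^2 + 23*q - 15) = q^2 - 4*q + 3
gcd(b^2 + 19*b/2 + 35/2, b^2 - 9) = 1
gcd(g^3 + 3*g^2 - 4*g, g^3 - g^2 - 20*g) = g^2 + 4*g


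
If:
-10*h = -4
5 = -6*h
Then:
No Solution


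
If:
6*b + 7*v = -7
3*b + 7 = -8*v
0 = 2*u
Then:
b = -7/27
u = 0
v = -7/9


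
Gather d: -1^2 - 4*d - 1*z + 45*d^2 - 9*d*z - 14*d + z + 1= 45*d^2 + d*(-9*z - 18)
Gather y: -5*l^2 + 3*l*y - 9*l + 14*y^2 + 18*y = -5*l^2 - 9*l + 14*y^2 + y*(3*l + 18)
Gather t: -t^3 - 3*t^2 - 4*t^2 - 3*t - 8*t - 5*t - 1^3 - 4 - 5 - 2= -t^3 - 7*t^2 - 16*t - 12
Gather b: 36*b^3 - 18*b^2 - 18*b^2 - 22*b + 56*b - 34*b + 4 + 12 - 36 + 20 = 36*b^3 - 36*b^2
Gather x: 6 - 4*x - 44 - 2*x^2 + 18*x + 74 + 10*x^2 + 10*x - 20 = 8*x^2 + 24*x + 16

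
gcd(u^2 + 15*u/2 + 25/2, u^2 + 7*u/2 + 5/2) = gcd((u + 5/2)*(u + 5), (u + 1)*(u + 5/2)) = u + 5/2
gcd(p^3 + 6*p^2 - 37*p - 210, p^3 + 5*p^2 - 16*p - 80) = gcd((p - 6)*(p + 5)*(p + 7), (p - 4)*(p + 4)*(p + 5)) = p + 5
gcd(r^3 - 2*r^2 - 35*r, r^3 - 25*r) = r^2 + 5*r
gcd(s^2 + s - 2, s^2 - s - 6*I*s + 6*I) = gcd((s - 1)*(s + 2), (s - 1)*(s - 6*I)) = s - 1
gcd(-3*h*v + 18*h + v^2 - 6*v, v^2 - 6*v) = v - 6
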